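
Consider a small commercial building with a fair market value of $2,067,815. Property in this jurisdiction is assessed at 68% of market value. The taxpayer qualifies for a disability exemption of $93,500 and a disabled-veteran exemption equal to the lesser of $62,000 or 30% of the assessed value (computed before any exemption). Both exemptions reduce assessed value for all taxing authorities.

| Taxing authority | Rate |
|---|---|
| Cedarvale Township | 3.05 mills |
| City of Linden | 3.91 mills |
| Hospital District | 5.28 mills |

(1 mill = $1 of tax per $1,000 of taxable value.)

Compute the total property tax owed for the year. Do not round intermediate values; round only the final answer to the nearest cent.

Assessed value = $2,067,815 × 0.68 = $1,406,114.2
Disabled-veteran exemption = min($62,000, 30% × $1,406,114.2) = min($62,000, $421,834.26) = $62,000 (dollar cap binds)
Taxable value = $1,406,114.2 − $93,500 − $62,000 = $1,250,614.2
Cedarvale Township: $1,250,614.2 × 0.00305 = $3,814.37331
City of Linden: $1,250,614.2 × 0.00391 = $4,889.901522
Hospital District: $1,250,614.2 × 0.00528 = $6,603.242976
Total = $15,307.517808

$15,307.52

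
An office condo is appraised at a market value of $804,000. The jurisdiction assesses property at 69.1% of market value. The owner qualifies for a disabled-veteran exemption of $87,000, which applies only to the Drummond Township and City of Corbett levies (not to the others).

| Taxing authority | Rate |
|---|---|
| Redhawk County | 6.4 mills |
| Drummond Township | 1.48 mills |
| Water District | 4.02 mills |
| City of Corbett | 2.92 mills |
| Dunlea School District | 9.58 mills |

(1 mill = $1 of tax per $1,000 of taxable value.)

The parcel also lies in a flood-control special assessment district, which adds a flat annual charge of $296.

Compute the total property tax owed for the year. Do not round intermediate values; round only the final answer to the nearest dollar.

$13,469

Assessed value = $804,000 × 0.691 = $555,564
Redhawk County: $555,564 × 0.0064 = $3,555.6096
Drummond Township: ($555,564 − $87,000) × 0.00148 = $468,564 × 0.00148 = $693.47472
Water District: $555,564 × 0.00402 = $2,233.36728
City of Corbett: ($555,564 − $87,000) × 0.00292 = $468,564 × 0.00292 = $1,368.20688
Dunlea School District: $555,564 × 0.00958 = $5,322.30312
Levies subtotal = $13,172.9616
Total = $13,172.9616 + $296 = $13,468.9616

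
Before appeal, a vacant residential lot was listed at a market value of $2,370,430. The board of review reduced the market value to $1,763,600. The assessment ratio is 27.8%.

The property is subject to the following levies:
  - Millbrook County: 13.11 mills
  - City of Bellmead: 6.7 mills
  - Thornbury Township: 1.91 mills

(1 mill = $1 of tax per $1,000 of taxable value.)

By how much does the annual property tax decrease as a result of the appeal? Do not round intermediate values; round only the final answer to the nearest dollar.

$3,664

Old assessed value = $2,370,430 × 0.278 = $658,979.54
New assessed value = $1,763,600 × 0.278 = $490,280.8
Combined rate = 0.01311 + 0.0067 + 0.00191 = 0.02172
Old tax = $658,979.54 × 0.02172 = $14,313.0356088
New tax = $490,280.8 × 0.02172 = $10,648.898976
Reduction = $14,313.0356088 − $10,648.898976 = $3,664.1366328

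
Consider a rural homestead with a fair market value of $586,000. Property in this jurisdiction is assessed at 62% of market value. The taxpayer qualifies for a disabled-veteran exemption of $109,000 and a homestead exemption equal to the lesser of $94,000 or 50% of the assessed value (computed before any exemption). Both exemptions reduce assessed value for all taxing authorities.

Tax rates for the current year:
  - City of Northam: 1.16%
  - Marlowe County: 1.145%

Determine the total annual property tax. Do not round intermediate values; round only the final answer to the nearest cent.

$3,695.38

Assessed value = $586,000 × 0.62 = $363,320
Homestead exemption = min($94,000, 50% × $363,320) = min($94,000, $181,660) = $94,000 (dollar cap binds)
Taxable value = $363,320 − $109,000 − $94,000 = $160,320
City of Northam: $160,320 × 0.0116 = $1,859.712
Marlowe County: $160,320 × 0.01145 = $1,835.664
Total = $3,695.376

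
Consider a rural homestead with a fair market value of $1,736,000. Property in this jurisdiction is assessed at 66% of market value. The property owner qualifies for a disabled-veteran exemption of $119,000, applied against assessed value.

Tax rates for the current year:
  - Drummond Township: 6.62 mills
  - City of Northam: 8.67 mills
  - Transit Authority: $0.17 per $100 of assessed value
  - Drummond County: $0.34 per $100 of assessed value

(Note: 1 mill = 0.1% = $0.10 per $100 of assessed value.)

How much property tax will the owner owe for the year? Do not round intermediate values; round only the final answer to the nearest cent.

Assessed value = $1,736,000 × 0.66 = $1,145,760
Taxable value = $1,145,760 − $119,000 = $1,026,760
Drummond Township: $1,026,760 × 0.00662 = $6,797.1512
City of Northam: $1,026,760 × 0.00867 = $8,902.0092
Transit Authority: $1,026,760 × 0.0017 = $1,745.492
Drummond County: $1,026,760 × 0.0034 = $3,490.984
Total = $20,935.6364

$20,935.64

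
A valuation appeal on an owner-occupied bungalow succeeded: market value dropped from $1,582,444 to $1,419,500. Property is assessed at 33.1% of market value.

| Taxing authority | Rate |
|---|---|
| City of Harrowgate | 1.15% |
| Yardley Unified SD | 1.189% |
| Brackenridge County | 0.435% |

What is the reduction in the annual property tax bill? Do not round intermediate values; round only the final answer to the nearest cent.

$1,496.14

Old assessed value = $1,582,444 × 0.331 = $523,788.964
New assessed value = $1,419,500 × 0.331 = $469,854.5
Combined rate = 0.0115 + 0.01189 + 0.00435 = 0.02774
Old tax = $523,788.964 × 0.02774 = $14,529.90586136
New tax = $469,854.5 × 0.02774 = $13,033.76383
Reduction = $14,529.90586136 − $13,033.76383 = $1,496.14203136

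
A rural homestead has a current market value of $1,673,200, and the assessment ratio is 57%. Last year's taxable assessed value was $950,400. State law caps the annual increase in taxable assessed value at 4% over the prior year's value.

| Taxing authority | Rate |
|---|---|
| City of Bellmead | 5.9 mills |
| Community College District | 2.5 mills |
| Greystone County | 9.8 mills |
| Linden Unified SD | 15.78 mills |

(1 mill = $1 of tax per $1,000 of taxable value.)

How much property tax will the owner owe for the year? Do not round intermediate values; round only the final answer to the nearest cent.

$32,407.54

Uncapped assessed value = $1,673,200 × 0.57 = $953,724
Cap limit = $950,400 × 1.04 = $988,416
Taxable assessed value = min($953,724, $988,416) = $953,724 (cap does not bind)
City of Bellmead: $953,724 × 0.0059 = $5,626.9716
Community College District: $953,724 × 0.0025 = $2,384.31
Greystone County: $953,724 × 0.0098 = $9,346.4952
Linden Unified SD: $953,724 × 0.01578 = $15,049.76472
Total = $32,407.54152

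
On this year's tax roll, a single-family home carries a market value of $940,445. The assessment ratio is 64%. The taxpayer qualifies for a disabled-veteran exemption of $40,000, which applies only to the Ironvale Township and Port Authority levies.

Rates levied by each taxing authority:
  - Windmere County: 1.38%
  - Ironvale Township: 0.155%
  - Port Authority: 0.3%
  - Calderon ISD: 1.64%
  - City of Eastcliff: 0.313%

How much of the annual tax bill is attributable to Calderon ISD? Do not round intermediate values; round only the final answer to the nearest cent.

Assessed value = $940,445 × 0.64 = $601,884.8
Calderon ISD taxable value = $601,884.8 (exemption does not apply)
Calderon ISD levy = $601,884.8 × 0.0164 = $9,870.91072

$9,870.91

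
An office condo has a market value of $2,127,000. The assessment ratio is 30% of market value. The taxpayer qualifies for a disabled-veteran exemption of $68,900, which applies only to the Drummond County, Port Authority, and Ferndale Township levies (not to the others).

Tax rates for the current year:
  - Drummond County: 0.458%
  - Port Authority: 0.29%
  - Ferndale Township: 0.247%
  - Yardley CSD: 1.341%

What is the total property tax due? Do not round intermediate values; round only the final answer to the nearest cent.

Assessed value = $2,127,000 × 0.3 = $638,100
Drummond County: ($638,100 − $68,900) × 0.00458 = $569,200 × 0.00458 = $2,606.936
Port Authority: ($638,100 − $68,900) × 0.0029 = $569,200 × 0.0029 = $1,650.68
Ferndale Township: ($638,100 − $68,900) × 0.00247 = $569,200 × 0.00247 = $1,405.924
Yardley CSD: $638,100 × 0.01341 = $8,556.921
Total = $14,220.461

$14,220.46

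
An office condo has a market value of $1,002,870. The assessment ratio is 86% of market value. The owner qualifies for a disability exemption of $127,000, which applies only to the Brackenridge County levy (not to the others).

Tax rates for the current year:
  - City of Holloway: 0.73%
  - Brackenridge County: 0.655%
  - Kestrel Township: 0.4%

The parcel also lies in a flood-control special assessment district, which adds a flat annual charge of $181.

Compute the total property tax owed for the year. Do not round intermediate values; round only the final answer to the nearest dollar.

Assessed value = $1,002,870 × 0.86 = $862,468.2
City of Holloway: $862,468.2 × 0.0073 = $6,296.01786
Brackenridge County: ($862,468.2 − $127,000) × 0.00655 = $735,468.2 × 0.00655 = $4,817.31671
Kestrel Township: $862,468.2 × 0.004 = $3,449.8728
Levies subtotal = $14,563.20737
Total = $14,563.20737 + $181 = $14,744.20737

$14,744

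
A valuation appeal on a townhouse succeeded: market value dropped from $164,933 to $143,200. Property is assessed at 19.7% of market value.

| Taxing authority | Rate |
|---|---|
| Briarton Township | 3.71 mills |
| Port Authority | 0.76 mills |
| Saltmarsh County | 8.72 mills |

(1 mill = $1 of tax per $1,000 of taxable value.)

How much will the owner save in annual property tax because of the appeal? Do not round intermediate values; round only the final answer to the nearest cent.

$56.47

Old assessed value = $164,933 × 0.197 = $32,491.801
New assessed value = $143,200 × 0.197 = $28,210.4
Combined rate = 0.00371 + 0.00076 + 0.00872 = 0.01319
Old tax = $32,491.801 × 0.01319 = $428.56685519
New tax = $28,210.4 × 0.01319 = $372.095176
Reduction = $428.56685519 − $372.095176 = $56.47167919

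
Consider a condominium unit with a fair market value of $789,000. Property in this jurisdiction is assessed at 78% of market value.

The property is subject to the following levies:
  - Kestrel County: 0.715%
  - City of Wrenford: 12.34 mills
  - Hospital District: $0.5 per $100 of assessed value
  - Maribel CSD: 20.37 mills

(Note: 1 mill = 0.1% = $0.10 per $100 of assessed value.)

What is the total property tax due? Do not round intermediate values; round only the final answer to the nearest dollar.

$27,608

Assessed value = $789,000 × 0.78 = $615,420
Kestrel County: $615,420 × 0.00715 = $4,400.253
City of Wrenford: $615,420 × 0.01234 = $7,594.2828
Hospital District: $615,420 × 0.005 = $3,077.1
Maribel CSD: $615,420 × 0.02037 = $12,536.1054
Total = $27,607.7412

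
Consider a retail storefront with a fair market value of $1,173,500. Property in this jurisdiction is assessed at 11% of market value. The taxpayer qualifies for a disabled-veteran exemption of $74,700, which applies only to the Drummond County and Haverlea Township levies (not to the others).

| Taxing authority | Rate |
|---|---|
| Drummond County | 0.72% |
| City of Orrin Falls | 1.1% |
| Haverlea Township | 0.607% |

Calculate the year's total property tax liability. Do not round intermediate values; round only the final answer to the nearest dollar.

$2,142

Assessed value = $1,173,500 × 0.11 = $129,085
Drummond County: ($129,085 − $74,700) × 0.0072 = $54,385 × 0.0072 = $391.572
City of Orrin Falls: $129,085 × 0.011 = $1,419.935
Haverlea Township: ($129,085 − $74,700) × 0.00607 = $54,385 × 0.00607 = $330.11695
Total = $2,141.62395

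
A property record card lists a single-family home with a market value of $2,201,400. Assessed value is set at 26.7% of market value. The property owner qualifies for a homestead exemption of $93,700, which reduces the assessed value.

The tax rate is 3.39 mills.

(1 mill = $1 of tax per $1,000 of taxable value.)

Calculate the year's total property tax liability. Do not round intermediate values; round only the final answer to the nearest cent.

$1,674.91

Assessed value = $2,201,400 × 0.267 = $587,773.8
Taxable value = $587,773.8 − $93,700 = $494,073.8
Tax = $494,073.8 × 0.00339 = $1,674.910182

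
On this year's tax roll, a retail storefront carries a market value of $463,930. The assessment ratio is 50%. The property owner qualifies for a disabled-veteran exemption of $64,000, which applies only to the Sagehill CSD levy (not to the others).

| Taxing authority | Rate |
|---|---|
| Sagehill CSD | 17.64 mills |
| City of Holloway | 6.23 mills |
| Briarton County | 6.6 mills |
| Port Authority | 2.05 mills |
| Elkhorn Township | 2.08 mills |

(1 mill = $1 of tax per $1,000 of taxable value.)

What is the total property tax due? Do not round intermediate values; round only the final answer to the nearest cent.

$6,897.03

Assessed value = $463,930 × 0.5 = $231,965
Sagehill CSD: ($231,965 − $64,000) × 0.01764 = $167,965 × 0.01764 = $2,962.9026
City of Holloway: $231,965 × 0.00623 = $1,445.14195
Briarton County: $231,965 × 0.0066 = $1,530.969
Port Authority: $231,965 × 0.00205 = $475.52825
Elkhorn Township: $231,965 × 0.00208 = $482.4872
Total = $6,897.029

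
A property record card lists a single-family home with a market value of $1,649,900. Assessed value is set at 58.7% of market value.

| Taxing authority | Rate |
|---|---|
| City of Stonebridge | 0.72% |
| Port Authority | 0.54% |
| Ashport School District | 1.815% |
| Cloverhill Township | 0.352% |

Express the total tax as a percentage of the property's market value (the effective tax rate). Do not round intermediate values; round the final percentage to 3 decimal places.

2.012%

Assessed value = $1,649,900 × 0.587 = $968,491.3
City of Stonebridge: $968,491.3 × 0.0072 = $6,973.13736
Port Authority: $968,491.3 × 0.0054 = $5,229.85302
Ashport School District: $968,491.3 × 0.01815 = $17,578.117095
Cloverhill Township: $968,491.3 × 0.00352 = $3,409.089376
Total tax = $33,190.196851
Effective rate = $33,190.196851 ÷ $1,649,900 = 2.012% of market value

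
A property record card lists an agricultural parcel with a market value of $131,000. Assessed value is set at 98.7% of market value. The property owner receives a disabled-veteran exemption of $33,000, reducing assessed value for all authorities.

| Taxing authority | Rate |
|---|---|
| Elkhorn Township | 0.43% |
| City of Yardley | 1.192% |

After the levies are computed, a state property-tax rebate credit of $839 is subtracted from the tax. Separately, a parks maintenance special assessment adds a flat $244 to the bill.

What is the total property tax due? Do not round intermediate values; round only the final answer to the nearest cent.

$966.94

Assessed value = $131,000 × 0.987 = $129,297
Taxable value = $129,297 − $33,000 = $96,297
Elkhorn Township: $96,297 × 0.0043 = $414.0771
City of Yardley: $96,297 × 0.01192 = $1,147.86024
Levies subtotal = $1,561.93734
After credit = $1,561.93734 − $839 = $722.93734
Total = $722.93734 + $244 = $966.93734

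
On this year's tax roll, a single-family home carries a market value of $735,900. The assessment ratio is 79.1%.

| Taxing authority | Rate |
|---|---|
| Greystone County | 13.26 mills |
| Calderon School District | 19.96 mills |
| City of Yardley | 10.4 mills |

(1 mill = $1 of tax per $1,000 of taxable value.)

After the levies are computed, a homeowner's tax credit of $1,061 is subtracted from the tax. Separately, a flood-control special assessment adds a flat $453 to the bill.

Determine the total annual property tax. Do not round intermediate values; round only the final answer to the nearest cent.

Assessed value = $735,900 × 0.791 = $582,096.9
Greystone County: $582,096.9 × 0.01326 = $7,718.604894
Calderon School District: $582,096.9 × 0.01996 = $11,618.654124
City of Yardley: $582,096.9 × 0.0104 = $6,053.80776
Levies subtotal = $25,391.066778
After credit = $25,391.066778 − $1,061 = $24,330.066778
Total = $24,330.066778 + $453 = $24,783.066778

$24,783.07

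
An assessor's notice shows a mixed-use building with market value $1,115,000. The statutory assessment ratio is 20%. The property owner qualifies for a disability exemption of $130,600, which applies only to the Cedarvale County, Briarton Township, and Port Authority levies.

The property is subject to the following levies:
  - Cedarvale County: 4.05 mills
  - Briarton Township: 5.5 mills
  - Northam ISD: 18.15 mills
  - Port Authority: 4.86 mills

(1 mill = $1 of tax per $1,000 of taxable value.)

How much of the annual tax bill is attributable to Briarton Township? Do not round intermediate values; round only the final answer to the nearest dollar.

$508

Assessed value = $1,115,000 × 0.2 = $223,000
Briarton Township taxable value = $223,000 − $130,600 = $92,400
Briarton Township levy = $92,400 × 0.0055 = $508.2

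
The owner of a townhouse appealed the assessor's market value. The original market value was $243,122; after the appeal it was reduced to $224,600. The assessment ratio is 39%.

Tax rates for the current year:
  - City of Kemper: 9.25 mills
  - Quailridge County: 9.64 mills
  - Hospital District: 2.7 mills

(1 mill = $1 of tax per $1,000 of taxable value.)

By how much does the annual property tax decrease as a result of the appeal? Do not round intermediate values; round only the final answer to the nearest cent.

Old assessed value = $243,122 × 0.39 = $94,817.58
New assessed value = $224,600 × 0.39 = $87,594
Combined rate = 0.00925 + 0.00964 + 0.0027 = 0.02159
Old tax = $94,817.58 × 0.02159 = $2,047.1115522
New tax = $87,594 × 0.02159 = $1,891.15446
Reduction = $2,047.1115522 − $1,891.15446 = $155.9570922

$155.96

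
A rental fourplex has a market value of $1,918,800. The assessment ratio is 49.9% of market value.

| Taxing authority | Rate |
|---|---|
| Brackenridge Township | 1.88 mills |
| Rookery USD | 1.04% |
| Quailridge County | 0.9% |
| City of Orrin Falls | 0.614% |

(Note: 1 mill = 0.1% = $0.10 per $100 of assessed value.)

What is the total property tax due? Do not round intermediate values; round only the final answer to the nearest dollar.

Assessed value = $1,918,800 × 0.499 = $957,481.2
Brackenridge Township: $957,481.2 × 0.00188 = $1,800.064656
Rookery USD: $957,481.2 × 0.0104 = $9,957.80448
Quailridge County: $957,481.2 × 0.009 = $8,617.3308
City of Orrin Falls: $957,481.2 × 0.00614 = $5,878.934568
Total = $26,254.134504

$26,254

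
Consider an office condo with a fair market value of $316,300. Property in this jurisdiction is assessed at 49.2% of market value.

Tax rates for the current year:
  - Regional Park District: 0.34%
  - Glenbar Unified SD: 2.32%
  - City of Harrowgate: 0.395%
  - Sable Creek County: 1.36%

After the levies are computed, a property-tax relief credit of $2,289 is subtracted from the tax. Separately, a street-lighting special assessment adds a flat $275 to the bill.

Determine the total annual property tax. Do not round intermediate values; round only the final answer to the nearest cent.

Assessed value = $316,300 × 0.492 = $155,619.6
Regional Park District: $155,619.6 × 0.0034 = $529.10664
Glenbar Unified SD: $155,619.6 × 0.0232 = $3,610.37472
City of Harrowgate: $155,619.6 × 0.00395 = $614.69742
Sable Creek County: $155,619.6 × 0.0136 = $2,116.42656
Levies subtotal = $6,870.60534
After credit = $6,870.60534 − $2,289 = $4,581.60534
Total = $4,581.60534 + $275 = $4,856.60534

$4,856.61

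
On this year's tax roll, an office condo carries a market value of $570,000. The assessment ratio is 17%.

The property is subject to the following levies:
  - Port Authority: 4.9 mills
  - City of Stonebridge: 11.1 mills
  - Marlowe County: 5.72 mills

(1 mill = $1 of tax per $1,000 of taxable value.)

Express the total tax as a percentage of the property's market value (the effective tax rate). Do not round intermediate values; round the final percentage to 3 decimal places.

0.369%

Assessed value = $570,000 × 0.17 = $96,900
Port Authority: $96,900 × 0.0049 = $474.81
City of Stonebridge: $96,900 × 0.0111 = $1,075.59
Marlowe County: $96,900 × 0.00572 = $554.268
Total tax = $2,104.668
Effective rate = $2,104.668 ÷ $570,000 = 0.369% of market value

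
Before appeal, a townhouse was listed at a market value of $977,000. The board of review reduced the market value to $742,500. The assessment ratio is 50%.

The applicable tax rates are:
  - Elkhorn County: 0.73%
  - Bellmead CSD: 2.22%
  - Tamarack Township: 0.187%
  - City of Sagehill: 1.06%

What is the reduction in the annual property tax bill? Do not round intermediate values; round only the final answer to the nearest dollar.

$4,921

Old assessed value = $977,000 × 0.5 = $488,500
New assessed value = $742,500 × 0.5 = $371,250
Combined rate = 0.0073 + 0.0222 + 0.00187 + 0.0106 = 0.04197
Old tax = $488,500 × 0.04197 = $20,502.345
New tax = $371,250 × 0.04197 = $15,581.3625
Reduction = $20,502.345 − $15,581.3625 = $4,920.9825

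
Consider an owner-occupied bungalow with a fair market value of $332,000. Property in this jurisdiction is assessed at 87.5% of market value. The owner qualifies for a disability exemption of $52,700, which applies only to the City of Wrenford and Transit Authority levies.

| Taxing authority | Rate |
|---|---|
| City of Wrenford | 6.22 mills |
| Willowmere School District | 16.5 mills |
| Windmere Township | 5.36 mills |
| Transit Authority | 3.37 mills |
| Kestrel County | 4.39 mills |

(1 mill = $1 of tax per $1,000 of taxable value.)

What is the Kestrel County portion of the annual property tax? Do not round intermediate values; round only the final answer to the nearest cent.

Assessed value = $332,000 × 0.875 = $290,500
Kestrel County taxable value = $290,500 (exemption does not apply)
Kestrel County levy = $290,500 × 0.00439 = $1,275.295

$1,275.30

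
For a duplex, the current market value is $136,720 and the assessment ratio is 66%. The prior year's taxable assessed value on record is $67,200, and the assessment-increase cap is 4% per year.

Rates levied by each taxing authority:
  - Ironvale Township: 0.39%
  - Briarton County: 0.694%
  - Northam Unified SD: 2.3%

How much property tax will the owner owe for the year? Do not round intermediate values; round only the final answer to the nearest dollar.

$2,365

Uncapped assessed value = $136,720 × 0.66 = $90,235.2
Cap limit = $67,200 × 1.04 = $69,888
Taxable assessed value = min($90,235.2, $69,888) = $69,888 (cap binds)
Ironvale Township: $69,888 × 0.0039 = $272.5632
Briarton County: $69,888 × 0.00694 = $485.02272
Northam Unified SD: $69,888 × 0.023 = $1,607.424
Total = $2,365.00992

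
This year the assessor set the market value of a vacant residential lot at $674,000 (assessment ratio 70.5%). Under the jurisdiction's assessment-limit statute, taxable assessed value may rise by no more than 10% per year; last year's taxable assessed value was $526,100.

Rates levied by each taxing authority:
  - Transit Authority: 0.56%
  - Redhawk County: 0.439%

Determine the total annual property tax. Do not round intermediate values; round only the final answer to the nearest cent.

Uncapped assessed value = $674,000 × 0.705 = $475,170
Cap limit = $526,100 × 1.1 = $578,710
Taxable assessed value = min($475,170, $578,710) = $475,170 (cap does not bind)
Transit Authority: $475,170 × 0.0056 = $2,660.952
Redhawk County: $475,170 × 0.00439 = $2,085.9963
Total = $4,746.9483

$4,746.95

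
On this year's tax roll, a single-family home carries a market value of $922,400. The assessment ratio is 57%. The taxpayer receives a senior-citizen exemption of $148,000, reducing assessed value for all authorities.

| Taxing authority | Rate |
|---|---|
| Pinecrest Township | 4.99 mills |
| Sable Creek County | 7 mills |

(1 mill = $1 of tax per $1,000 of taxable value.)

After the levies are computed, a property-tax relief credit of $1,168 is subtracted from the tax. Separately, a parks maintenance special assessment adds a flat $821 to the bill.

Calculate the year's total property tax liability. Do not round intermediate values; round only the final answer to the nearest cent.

$4,182.44

Assessed value = $922,400 × 0.57 = $525,768
Taxable value = $525,768 − $148,000 = $377,768
Pinecrest Township: $377,768 × 0.00499 = $1,885.06232
Sable Creek County: $377,768 × 0.007 = $2,644.376
Levies subtotal = $4,529.43832
After credit = $4,529.43832 − $1,168 = $3,361.43832
Total = $3,361.43832 + $821 = $4,182.43832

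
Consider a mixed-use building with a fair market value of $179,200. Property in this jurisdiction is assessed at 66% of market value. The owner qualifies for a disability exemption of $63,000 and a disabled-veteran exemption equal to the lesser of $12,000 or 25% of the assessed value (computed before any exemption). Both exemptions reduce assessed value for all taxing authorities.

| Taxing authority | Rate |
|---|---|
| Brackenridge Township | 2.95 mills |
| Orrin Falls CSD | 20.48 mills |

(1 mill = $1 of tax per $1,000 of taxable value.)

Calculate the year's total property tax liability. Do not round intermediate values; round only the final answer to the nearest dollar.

$1,014

Assessed value = $179,200 × 0.66 = $118,272
Disabled-veteran exemption = min($12,000, 25% × $118,272) = min($12,000, $29,568) = $12,000 (dollar cap binds)
Taxable value = $118,272 − $63,000 − $12,000 = $43,272
Brackenridge Township: $43,272 × 0.00295 = $127.6524
Orrin Falls CSD: $43,272 × 0.02048 = $886.21056
Total = $1,013.86296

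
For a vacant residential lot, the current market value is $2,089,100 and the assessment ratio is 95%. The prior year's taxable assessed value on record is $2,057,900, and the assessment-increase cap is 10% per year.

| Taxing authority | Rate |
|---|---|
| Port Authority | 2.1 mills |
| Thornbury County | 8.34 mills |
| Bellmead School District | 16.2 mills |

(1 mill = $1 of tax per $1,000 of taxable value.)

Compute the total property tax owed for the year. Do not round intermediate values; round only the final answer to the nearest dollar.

$52,871

Uncapped assessed value = $2,089,100 × 0.95 = $1,984,645
Cap limit = $2,057,900 × 1.1 = $2,263,690
Taxable assessed value = min($1,984,645, $2,263,690) = $1,984,645 (cap does not bind)
Port Authority: $1,984,645 × 0.0021 = $4,167.7545
Thornbury County: $1,984,645 × 0.00834 = $16,551.9393
Bellmead School District: $1,984,645 × 0.0162 = $32,151.249
Total = $52,870.9428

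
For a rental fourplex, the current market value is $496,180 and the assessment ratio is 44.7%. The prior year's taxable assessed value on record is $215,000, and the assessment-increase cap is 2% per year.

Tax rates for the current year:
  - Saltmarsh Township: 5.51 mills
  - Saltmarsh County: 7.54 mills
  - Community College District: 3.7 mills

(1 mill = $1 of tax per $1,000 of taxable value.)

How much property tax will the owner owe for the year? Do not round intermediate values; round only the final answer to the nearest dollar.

$3,673

Uncapped assessed value = $496,180 × 0.447 = $221,792.46
Cap limit = $215,000 × 1.02 = $219,300
Taxable assessed value = min($221,792.46, $219,300) = $219,300 (cap binds)
Saltmarsh Township: $219,300 × 0.00551 = $1,208.343
Saltmarsh County: $219,300 × 0.00754 = $1,653.522
Community College District: $219,300 × 0.0037 = $811.41
Total = $3,673.275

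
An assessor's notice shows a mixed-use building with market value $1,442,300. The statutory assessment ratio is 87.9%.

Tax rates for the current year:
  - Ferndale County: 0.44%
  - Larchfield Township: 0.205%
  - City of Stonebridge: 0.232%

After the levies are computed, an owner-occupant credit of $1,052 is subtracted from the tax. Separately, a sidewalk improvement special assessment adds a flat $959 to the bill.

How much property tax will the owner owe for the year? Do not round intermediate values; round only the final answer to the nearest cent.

Assessed value = $1,442,300 × 0.879 = $1,267,781.7
Ferndale County: $1,267,781.7 × 0.0044 = $5,578.23948
Larchfield Township: $1,267,781.7 × 0.00205 = $2,598.952485
City of Stonebridge: $1,267,781.7 × 0.00232 = $2,941.253544
Levies subtotal = $11,118.445509
After credit = $11,118.445509 − $1,052 = $10,066.445509
Total = $10,066.445509 + $959 = $11,025.445509

$11,025.45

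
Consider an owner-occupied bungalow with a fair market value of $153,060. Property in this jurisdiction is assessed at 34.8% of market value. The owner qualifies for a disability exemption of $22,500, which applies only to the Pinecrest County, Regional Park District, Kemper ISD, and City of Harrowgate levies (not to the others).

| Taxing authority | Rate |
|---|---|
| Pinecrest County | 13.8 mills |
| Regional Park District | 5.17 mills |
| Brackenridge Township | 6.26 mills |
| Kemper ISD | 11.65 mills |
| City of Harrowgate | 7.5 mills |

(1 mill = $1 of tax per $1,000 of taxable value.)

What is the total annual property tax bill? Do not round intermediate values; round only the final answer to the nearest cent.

$1,506.20

Assessed value = $153,060 × 0.348 = $53,264.88
Pinecrest County: ($53,264.88 − $22,500) × 0.0138 = $30,764.88 × 0.0138 = $424.555344
Regional Park District: ($53,264.88 − $22,500) × 0.00517 = $30,764.88 × 0.00517 = $159.0544296
Brackenridge Township: $53,264.88 × 0.00626 = $333.4381488
Kemper ISD: ($53,264.88 − $22,500) × 0.01165 = $30,764.88 × 0.01165 = $358.410852
City of Harrowgate: ($53,264.88 − $22,500) × 0.0075 = $30,764.88 × 0.0075 = $230.7366
Total = $1,506.1953744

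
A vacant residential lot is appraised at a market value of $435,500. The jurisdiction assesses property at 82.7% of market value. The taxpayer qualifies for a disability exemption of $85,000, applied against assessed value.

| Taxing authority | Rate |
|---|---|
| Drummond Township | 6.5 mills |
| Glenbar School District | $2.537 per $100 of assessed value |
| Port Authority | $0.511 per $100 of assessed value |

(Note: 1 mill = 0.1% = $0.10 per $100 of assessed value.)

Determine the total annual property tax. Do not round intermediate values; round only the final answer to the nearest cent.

$10,175.36

Assessed value = $435,500 × 0.827 = $360,158.5
Taxable value = $360,158.5 − $85,000 = $275,158.5
Drummond Township: $275,158.5 × 0.0065 = $1,788.53025
Glenbar School District: $275,158.5 × 0.02537 = $6,980.771145
Port Authority: $275,158.5 × 0.00511 = $1,406.059935
Total = $10,175.36133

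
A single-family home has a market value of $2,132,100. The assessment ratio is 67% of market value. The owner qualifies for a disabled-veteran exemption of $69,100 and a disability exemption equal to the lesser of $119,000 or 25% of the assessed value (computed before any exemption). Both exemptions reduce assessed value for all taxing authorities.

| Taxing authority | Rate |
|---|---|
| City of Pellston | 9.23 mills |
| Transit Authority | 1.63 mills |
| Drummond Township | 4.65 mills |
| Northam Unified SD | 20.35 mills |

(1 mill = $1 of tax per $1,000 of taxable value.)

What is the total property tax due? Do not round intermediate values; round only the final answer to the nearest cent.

Assessed value = $2,132,100 × 0.67 = $1,428,507
Disability exemption = min($119,000, 25% × $1,428,507) = min($119,000, $357,126.75) = $119,000 (dollar cap binds)
Taxable value = $1,428,507 − $69,100 − $119,000 = $1,240,407
City of Pellston: $1,240,407 × 0.00923 = $11,448.95661
Transit Authority: $1,240,407 × 0.00163 = $2,021.86341
Drummond Township: $1,240,407 × 0.00465 = $5,767.89255
Northam Unified SD: $1,240,407 × 0.02035 = $25,242.28245
Total = $44,480.99502

$44,481.00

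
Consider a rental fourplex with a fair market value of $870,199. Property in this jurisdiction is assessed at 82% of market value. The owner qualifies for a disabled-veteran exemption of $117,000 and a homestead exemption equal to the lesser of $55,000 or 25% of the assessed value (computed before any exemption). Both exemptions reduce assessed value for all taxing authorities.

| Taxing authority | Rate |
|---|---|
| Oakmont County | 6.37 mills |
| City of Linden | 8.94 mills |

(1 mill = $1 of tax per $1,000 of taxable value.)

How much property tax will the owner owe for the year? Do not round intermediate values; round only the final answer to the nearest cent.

$8,291.33

Assessed value = $870,199 × 0.82 = $713,563.18
Homestead exemption = min($55,000, 25% × $713,563.18) = min($55,000, $178,390.795) = $55,000 (dollar cap binds)
Taxable value = $713,563.18 − $117,000 − $55,000 = $541,563.18
Oakmont County: $541,563.18 × 0.00637 = $3,449.7574566
City of Linden: $541,563.18 × 0.00894 = $4,841.5748292
Total = $8,291.3322858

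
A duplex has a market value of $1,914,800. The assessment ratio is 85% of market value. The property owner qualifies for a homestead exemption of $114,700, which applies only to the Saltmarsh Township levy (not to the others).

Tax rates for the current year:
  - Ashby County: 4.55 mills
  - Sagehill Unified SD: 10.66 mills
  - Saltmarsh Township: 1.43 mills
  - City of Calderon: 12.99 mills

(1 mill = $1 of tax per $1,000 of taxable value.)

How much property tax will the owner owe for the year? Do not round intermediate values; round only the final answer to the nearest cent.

$48,061.17

Assessed value = $1,914,800 × 0.85 = $1,627,580
Ashby County: $1,627,580 × 0.00455 = $7,405.489
Sagehill Unified SD: $1,627,580 × 0.01066 = $17,350.0028
Saltmarsh Township: ($1,627,580 − $114,700) × 0.00143 = $1,512,880 × 0.00143 = $2,163.4184
City of Calderon: $1,627,580 × 0.01299 = $21,142.2642
Total = $48,061.1744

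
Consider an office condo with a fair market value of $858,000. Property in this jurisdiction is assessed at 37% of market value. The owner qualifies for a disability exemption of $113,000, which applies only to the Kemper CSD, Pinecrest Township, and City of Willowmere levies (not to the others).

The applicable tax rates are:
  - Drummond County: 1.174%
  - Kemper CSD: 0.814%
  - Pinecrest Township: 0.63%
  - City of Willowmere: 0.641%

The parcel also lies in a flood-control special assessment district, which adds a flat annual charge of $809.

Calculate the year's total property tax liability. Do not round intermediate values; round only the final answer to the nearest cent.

Assessed value = $858,000 × 0.37 = $317,460
Drummond County: $317,460 × 0.01174 = $3,726.9804
Kemper CSD: ($317,460 − $113,000) × 0.00814 = $204,460 × 0.00814 = $1,664.3044
Pinecrest Township: ($317,460 − $113,000) × 0.0063 = $204,460 × 0.0063 = $1,288.098
City of Willowmere: ($317,460 − $113,000) × 0.00641 = $204,460 × 0.00641 = $1,310.5886
Levies subtotal = $7,989.9714
Total = $7,989.9714 + $809 = $8,798.9714

$8,798.97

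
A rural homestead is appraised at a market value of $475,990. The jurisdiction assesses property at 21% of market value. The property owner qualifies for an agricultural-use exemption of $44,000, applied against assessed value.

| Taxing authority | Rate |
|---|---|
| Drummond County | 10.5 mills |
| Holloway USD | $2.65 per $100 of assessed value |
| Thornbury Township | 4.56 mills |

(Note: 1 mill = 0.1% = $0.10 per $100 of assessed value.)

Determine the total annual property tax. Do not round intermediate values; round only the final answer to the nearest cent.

$2,325.61

Assessed value = $475,990 × 0.21 = $99,957.9
Taxable value = $99,957.9 − $44,000 = $55,957.9
Drummond County: $55,957.9 × 0.0105 = $587.55795
Holloway USD: $55,957.9 × 0.0265 = $1,482.88435
Thornbury Township: $55,957.9 × 0.00456 = $255.168024
Total = $2,325.610324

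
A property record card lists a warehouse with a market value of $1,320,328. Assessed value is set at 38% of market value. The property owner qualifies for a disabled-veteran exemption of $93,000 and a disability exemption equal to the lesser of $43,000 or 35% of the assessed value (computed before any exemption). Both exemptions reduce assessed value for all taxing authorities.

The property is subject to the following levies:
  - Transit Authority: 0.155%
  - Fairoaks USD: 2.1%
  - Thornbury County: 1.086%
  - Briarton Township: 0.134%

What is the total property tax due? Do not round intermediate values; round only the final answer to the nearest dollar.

Assessed value = $1,320,328 × 0.38 = $501,724.64
Disability exemption = min($43,000, 35% × $501,724.64) = min($43,000, $175,603.624) = $43,000 (dollar cap binds)
Taxable value = $501,724.64 − $93,000 − $43,000 = $365,724.64
Transit Authority: $365,724.64 × 0.00155 = $566.873192
Fairoaks USD: $365,724.64 × 0.021 = $7,680.21744
Thornbury County: $365,724.64 × 0.01086 = $3,971.7695904
Briarton Township: $365,724.64 × 0.00134 = $490.0710176
Total = $12,708.93124

$12,709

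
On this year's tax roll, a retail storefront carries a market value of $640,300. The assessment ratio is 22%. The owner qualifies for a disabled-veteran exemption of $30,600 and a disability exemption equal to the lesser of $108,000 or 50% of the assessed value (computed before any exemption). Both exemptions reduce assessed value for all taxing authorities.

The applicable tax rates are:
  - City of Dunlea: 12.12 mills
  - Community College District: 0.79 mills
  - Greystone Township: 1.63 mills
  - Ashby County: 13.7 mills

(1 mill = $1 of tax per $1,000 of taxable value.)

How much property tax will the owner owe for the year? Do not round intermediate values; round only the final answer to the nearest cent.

Assessed value = $640,300 × 0.22 = $140,866
Disability exemption = min($108,000, 50% × $140,866) = min($108,000, $70,433) = $70,433 (percentage binds)
Taxable value = $140,866 − $30,600 − $70,433 = $39,833
City of Dunlea: $39,833 × 0.01212 = $482.77596
Community College District: $39,833 × 0.00079 = $31.46807
Greystone Township: $39,833 × 0.00163 = $64.92779
Ashby County: $39,833 × 0.0137 = $545.7121
Total = $1,124.88392

$1,124.88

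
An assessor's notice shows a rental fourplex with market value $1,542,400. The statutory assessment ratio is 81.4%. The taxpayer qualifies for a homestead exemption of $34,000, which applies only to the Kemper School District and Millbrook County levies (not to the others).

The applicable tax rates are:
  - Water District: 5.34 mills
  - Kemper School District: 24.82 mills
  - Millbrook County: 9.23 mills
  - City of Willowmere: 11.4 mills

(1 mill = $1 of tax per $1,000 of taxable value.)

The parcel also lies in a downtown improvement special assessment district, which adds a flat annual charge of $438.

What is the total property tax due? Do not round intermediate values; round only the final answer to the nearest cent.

$63,047.84

Assessed value = $1,542,400 × 0.814 = $1,255,513.6
Water District: $1,255,513.6 × 0.00534 = $6,704.442624
Kemper School District: ($1,255,513.6 − $34,000) × 0.02482 = $1,221,513.6 × 0.02482 = $30,317.967552
Millbrook County: ($1,255,513.6 − $34,000) × 0.00923 = $1,221,513.6 × 0.00923 = $11,274.570528
City of Willowmere: $1,255,513.6 × 0.0114 = $14,312.85504
Levies subtotal = $62,609.835744
Total = $62,609.835744 + $438 = $63,047.835744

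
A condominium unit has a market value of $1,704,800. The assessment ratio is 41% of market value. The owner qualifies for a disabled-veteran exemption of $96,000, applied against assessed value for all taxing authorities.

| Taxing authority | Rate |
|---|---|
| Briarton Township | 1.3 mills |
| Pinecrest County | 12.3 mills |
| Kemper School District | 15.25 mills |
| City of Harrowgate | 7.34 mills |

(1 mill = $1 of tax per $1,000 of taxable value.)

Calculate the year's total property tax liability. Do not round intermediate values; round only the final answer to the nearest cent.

$21,821.41

Assessed value = $1,704,800 × 0.41 = $698,968
Taxable value = $698,968 − $96,000 = $602,968
Briarton Township: $602,968 × 0.0013 = $783.8584
Pinecrest County: $602,968 × 0.0123 = $7,416.5064
Kemper School District: $602,968 × 0.01525 = $9,195.262
City of Harrowgate: $602,968 × 0.00734 = $4,425.78512
Total = $783.8584 + $7,416.5064 + $9,195.262 + $4,425.78512 = $21,821.41192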